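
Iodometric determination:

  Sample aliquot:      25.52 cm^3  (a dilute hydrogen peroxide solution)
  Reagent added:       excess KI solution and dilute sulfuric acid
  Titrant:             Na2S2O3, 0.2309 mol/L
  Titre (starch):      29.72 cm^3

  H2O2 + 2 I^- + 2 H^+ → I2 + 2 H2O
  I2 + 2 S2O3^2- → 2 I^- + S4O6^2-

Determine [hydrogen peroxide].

0.1345 mol/L

n(S2O3^2-) = 0.02972 × 0.2309 = 6.862 × 10^-3 mol
n(I2) = n(S2O3^2-)/2 = 3.431 × 10^-3 mol
n(H2O2) in the aliquot = 3.431 × 10^-3 mol (1:1 ratio)
[H2O2] = 3.431 × 10^-3 / 0.02552 = 0.1345 mol/L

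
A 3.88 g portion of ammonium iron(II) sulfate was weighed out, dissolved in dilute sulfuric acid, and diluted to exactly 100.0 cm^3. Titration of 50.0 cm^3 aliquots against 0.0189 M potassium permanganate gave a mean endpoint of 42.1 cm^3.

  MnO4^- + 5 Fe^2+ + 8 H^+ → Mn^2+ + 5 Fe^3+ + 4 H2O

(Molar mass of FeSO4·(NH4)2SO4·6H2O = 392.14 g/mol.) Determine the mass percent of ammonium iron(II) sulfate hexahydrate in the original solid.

80.4 %

n(KMnO4) per titration = 0.0421 × 0.0189 = 7.96 × 10^-4 mol
From the 5:1 ratio, n(FeSO4·(NH4)2SO4·6H2O) in each aliquot = 5/1 × 7.96 × 10^-4 = 3.98 × 10^-3 mol
n(FeSO4·(NH4)2SO4·6H2O) in the whole flask = 3.98 × 10^-3 × 100.0/50.0 = 7.96 × 10^-3 mol
mass of FeSO4·(NH4)2SO4·6H2O = 7.96 × 10^-3 × 392.14 = 3.12 g
% FeSO4·(NH4)2SO4·6H2O = 3.12 / 3.88 × 100 = 80.4 %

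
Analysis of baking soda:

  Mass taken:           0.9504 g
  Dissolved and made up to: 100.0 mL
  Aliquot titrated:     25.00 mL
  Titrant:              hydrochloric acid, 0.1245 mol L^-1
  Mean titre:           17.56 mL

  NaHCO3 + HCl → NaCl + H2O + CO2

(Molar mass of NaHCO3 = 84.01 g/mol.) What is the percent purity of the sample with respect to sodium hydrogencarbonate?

n(HCl) per titration = 0.01756 × 0.1245 = 2.186 × 10^-3 mol
n(NaHCO3) in each aliquot = 2.186 × 10^-3 mol (1:1 ratio)
n(NaHCO3) in the whole flask = 2.186 × 10^-3 × 100.0/25.00 = 8.745 × 10^-3 mol
mass of NaHCO3 = 8.745 × 10^-3 × 84.01 = 0.7347 g
% NaHCO3 = 0.7347 / 0.9504 × 100 = 77.30 %

77.30 %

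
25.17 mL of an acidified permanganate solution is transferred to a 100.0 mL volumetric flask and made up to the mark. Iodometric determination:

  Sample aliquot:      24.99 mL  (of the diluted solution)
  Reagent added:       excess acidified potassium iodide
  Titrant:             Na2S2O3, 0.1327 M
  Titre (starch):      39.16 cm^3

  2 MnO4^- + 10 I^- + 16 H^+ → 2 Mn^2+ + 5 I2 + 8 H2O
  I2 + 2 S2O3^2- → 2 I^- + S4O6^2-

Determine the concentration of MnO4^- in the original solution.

n(S2O3^2-) = 0.03916 × 0.1327 = 5.197 × 10^-3 mol
n(I2) = n(S2O3^2-)/2 = 2.598 × 10^-3 mol
From the 2:5 ratio, n(MnO4^-) in the aliquot = 2/5 × 2.598 × 10^-3 = 1.039 × 10^-3 mol
[MnO4^-]_dilute = 1.039 × 10^-3 / 0.02499 = 0.04159 mol/L
[MnO4^-]_original = 0.04159 × 100.0/25.17 = 0.1652 mol/L

0.1652 M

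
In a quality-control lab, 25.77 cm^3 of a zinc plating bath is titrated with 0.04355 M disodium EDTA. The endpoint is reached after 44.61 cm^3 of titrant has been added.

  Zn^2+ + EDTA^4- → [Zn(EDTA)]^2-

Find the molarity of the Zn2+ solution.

0.07539 M

n(EDTA) = 0.04461 L × 0.04355 mol/L = 1.943 × 10^-3 mol
n(Zn2+) = 1.943 × 10^-3 mol (1:1 mole ratio)
[Zn2+] = 1.943 × 10^-3 mol / 0.02577 L = 0.07539 mol/L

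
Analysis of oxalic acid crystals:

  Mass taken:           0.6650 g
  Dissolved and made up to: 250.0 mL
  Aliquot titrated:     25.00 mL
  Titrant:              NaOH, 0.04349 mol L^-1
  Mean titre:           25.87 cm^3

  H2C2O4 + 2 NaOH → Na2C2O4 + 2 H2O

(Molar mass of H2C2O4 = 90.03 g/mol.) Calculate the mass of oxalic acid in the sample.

0.5065 g

n(NaOH) per titration = 0.02587 × 0.04349 = 1.125 × 10^-3 mol
From the 1:2 ratio, n(H2C2O4) in each aliquot = 1/2 × 1.125 × 10^-3 = 5.625 × 10^-4 mol
n(H2C2O4) in the whole flask = 5.625 × 10^-4 × 250.0/25.00 = 5.625 × 10^-3 mol
mass of H2C2O4 = 5.625 × 10^-3 × 90.03 = 0.5065 g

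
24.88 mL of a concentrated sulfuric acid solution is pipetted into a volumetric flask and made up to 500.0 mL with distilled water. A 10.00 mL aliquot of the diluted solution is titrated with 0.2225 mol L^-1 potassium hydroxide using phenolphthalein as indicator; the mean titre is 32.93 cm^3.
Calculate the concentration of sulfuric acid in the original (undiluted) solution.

7.362 mol/L

H2SO4 + 2 KOH → K2SO4 + 2 H2O
n(KOH) = 0.03293 × 0.2225 = 7.327 × 10^-3 mol
From the 1:2 ratio, n(H2SO4) in the aliquot = 1/2 × 7.327 × 10^-3 = 3.663 × 10^-3 mol
[H2SO4]_dilute = 3.663 × 10^-3 / 0.01000 = 0.3663 mol/L
Dilution factor = 500.0 / 24.88 = 20.10
[H2SO4]_stock = 0.3663 × 20.10 = 7.362 mol/L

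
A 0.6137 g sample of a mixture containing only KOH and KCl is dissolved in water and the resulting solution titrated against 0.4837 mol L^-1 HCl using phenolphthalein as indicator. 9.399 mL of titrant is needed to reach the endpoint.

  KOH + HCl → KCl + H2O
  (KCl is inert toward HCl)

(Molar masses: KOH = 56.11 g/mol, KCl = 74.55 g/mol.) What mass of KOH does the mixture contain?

n(HCl) = 0.009399 × 0.4837 = 4.546 × 10^-3 mol
Let x = n(KOH), y = n(KCl).
Titrant: 1x = 4.546 × 10^-3;  mass: 56.11x + 74.55y = 0.6137
Solving, x = 4.546 × 10^-3 mol, y = 4.810 × 10^-3 mol
mass of KOH = 4.546 × 10^-3 × 56.11 = 0.2551 g

0.2551 g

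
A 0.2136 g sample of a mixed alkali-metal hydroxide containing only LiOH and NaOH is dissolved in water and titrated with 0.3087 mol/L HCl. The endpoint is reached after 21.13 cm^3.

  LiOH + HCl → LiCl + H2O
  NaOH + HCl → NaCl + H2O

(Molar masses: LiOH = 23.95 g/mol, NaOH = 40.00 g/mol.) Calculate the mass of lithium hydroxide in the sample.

0.07060 g

n(HCl) = 0.02113 × 0.3087 = 6.523 × 10^-3 mol
Let x = n(LiOH), y = n(NaOH).
Titrant: 1x + 1y = 6.523 × 10^-3;  mass: 23.95x + 40.00y = 0.2136
Solving, x = 2.948 × 10^-3 mol, y = 3.575 × 10^-3 mol
mass of LiOH = 2.948 × 10^-3 × 23.95 = 0.07060 g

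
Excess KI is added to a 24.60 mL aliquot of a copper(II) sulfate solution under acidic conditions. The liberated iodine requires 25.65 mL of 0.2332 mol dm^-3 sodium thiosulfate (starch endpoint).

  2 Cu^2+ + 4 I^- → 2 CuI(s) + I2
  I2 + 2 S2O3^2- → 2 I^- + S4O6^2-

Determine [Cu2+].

0.2432 mol/L

n(S2O3^2-) = 0.02565 × 0.2332 = 5.982 × 10^-3 mol
n(I2) = n(S2O3^2-)/2 = 2.991 × 10^-3 mol
From the 2:1 ratio, n(Cu2+) in the aliquot = 2/1 × 2.991 × 10^-3 = 5.982 × 10^-3 mol
[Cu2+] = 5.982 × 10^-3 / 0.02460 = 0.2432 mol/L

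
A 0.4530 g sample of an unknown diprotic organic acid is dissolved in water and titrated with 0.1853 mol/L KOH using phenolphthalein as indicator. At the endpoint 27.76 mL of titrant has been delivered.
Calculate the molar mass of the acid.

n(KOH) = 0.02776 L × 0.1853 mol/L = 5.144 × 10^-3 mol
From the 1:2 ratio, n(H2A) = 1/2 × 5.144 × 10^-3 = 2.572 × 10^-3 mol
M = m / n = 0.4530 g / 2.572 × 10^-3 mol = 176.1 g/mol

176.1 g/mol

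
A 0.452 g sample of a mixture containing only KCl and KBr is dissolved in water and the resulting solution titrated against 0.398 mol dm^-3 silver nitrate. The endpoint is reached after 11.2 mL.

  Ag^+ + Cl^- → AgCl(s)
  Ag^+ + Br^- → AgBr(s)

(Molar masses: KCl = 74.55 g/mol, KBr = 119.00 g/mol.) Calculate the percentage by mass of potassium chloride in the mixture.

n(AgNO3) = 0.0112 × 0.398 = 4.46 × 10^-3 mol
Let x = n(KCl), y = n(KBr).
Titrant: 1x + 1y = 4.46 × 10^-3;  mass: 74.55x + 119.00y = 0.452
Solving, x = 1.77 × 10^-3 mol, y = 2.69 × 10^-3 mol
mass of KCl = 1.77 × 10^-3 × 74.55 = 0.132 g
% KCl = 0.132 / 0.452 × 100 = 29.1 %

29.1 %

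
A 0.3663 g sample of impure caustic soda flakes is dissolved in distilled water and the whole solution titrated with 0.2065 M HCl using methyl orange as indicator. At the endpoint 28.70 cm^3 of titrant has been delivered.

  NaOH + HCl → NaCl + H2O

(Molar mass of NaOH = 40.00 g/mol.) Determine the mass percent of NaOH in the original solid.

n(HCl) = 0.02870 L × 0.2065 mol/L = 5.927 × 10^-3 mol
n(NaOH) = 5.927 × 10^-3 mol (1:1 ratio)
mass of NaOH = 5.927 × 10^-3 × 40.00 g/mol = 0.2371 g
% NaOH = 0.2371 / 0.3663 × 100 = 64.72 %

64.72 %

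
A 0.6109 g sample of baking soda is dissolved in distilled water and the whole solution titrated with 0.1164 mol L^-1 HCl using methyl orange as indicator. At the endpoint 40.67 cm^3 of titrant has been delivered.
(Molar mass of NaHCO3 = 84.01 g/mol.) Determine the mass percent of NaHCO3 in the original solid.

65.10 %

NaHCO3 + HCl → NaCl + H2O + CO2
n(HCl) = 0.04067 L × 0.1164 mol/L = 4.734 × 10^-3 mol
n(NaHCO3) = 4.734 × 10^-3 mol (1:1 ratio)
mass of NaHCO3 = 4.734 × 10^-3 × 84.01 g/mol = 0.3977 g
% NaHCO3 = 0.3977 / 0.6109 × 100 = 65.10 %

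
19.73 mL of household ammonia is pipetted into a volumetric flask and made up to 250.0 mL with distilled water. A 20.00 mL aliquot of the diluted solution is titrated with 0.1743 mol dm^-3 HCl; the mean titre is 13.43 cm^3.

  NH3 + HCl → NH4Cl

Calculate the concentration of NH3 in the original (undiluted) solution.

n(HCl) = 0.01343 × 0.1743 = 2.341 × 10^-3 mol
n(NH3) in the aliquot = 2.341 × 10^-3 mol (1:1 ratio)
[NH3]_dilute = 2.341 × 10^-3 / 0.02000 = 0.1170 mol/L
Dilution factor = 250.0 / 19.73 = 12.67
[NH3]_stock = 0.1170 × 12.67 = 1.483 mol/L

1.483 mol/L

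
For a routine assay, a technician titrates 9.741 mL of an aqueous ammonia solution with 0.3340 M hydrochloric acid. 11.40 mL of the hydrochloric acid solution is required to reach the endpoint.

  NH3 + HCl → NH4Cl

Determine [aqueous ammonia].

n(HCl) = 0.01140 L × 0.3340 mol/L = 3.808 × 10^-3 mol
n(NH3) = 3.808 × 10^-3 mol (1:1 mole ratio)
[NH3] = 3.808 × 10^-3 mol / 0.009741 L = 0.3909 mol/L

0.3909 M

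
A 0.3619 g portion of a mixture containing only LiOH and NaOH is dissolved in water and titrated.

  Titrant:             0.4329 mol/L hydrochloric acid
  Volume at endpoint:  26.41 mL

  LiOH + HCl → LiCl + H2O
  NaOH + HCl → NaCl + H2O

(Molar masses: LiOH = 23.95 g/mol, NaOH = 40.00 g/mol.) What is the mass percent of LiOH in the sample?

n(HCl) = 0.02641 × 0.4329 = 0.01143 mol
Let x = n(LiOH), y = n(NaOH).
Titrant: 1x + 1y = 0.01143;  mass: 23.95x + 40.00y = 0.3619
Solving, x = 5.945 × 10^-3 mol, y = 5.488 × 10^-3 mol
mass of LiOH = 5.945 × 10^-3 × 23.95 = 0.1424 g
% LiOH = 0.1424 / 0.3619 × 100 = 39.34 %

39.34 %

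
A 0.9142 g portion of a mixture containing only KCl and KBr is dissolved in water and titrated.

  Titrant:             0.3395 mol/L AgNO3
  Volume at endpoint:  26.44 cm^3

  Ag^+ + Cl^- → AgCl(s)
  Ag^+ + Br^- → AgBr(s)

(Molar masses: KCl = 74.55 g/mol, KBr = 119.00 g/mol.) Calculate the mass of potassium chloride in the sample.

n(AgNO3) = 0.02644 × 0.3395 = 8.976 × 10^-3 mol
Let x = n(KCl), y = n(KBr).
Titrant: 1x + 1y = 8.976 × 10^-3;  mass: 74.55x + 119.00y = 0.9142
Solving, x = 3.464 × 10^-3 mol, y = 5.512 × 10^-3 mol
mass of KCl = 3.464 × 10^-3 × 74.55 = 0.2583 g

0.2583 g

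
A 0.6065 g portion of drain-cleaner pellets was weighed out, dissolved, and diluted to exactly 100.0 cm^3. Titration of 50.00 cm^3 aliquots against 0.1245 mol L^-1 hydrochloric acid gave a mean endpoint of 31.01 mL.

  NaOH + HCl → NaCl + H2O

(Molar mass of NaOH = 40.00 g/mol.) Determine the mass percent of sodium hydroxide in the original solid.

n(HCl) per titration = 0.03101 × 0.1245 = 3.861 × 10^-3 mol
n(NaOH) in each aliquot = 3.861 × 10^-3 mol (1:1 ratio)
n(NaOH) in the whole flask = 3.861 × 10^-3 × 100.0/50.00 = 7.721 × 10^-3 mol
mass of NaOH = 7.721 × 10^-3 × 40.00 = 0.3089 g
% NaOH = 0.3089 / 0.6065 × 100 = 50.92 %

50.92 %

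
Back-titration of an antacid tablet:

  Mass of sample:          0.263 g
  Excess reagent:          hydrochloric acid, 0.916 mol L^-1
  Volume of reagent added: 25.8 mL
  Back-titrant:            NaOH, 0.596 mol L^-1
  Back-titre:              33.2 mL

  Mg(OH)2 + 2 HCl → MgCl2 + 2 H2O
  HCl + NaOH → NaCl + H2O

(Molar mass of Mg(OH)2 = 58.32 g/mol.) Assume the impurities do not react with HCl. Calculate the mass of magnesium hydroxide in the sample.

0.112 g

n(HCl) added = 0.0258 × 0.916 = 0.0236 mol
n(NaOH) used in back-titration = 0.0332 × 0.596 = 0.0198 mol
n(HCl) left over = 0.0198 mol (1:1 ratio)
n(HCl) consumed by analyte = 0.0236 − 0.0198 = 3.85 × 10^-3 mol
From the 1:2 ratio, n(Mg(OH)2) = 1/2 × 3.85 × 10^-3 = 1.92 × 10^-3 mol
mass of Mg(OH)2 = 1.92 × 10^-3 × 58.32 = 0.112 g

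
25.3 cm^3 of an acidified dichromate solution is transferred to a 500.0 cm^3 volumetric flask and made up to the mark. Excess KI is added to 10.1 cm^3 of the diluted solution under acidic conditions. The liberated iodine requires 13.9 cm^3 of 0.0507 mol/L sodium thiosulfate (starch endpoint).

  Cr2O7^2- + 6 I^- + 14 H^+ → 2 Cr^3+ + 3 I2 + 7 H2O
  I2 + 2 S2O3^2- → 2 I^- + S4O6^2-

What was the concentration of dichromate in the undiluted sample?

0.230 mol/L

n(S2O3^2-) = 0.0139 × 0.0507 = 7.05 × 10^-4 mol
n(I2) = n(S2O3^2-)/2 = 3.52 × 10^-4 mol
From the 1:3 ratio, n(Cr2O7^2-) in the aliquot = 1/3 × 3.52 × 10^-4 = 1.17 × 10^-4 mol
[Cr2O7^2-]_dilute = 1.17 × 10^-4 / 0.0101 = 0.0116 mol/L
[Cr2O7^2-]_original = 0.0116 × 500.0/25.3 = 0.230 mol/L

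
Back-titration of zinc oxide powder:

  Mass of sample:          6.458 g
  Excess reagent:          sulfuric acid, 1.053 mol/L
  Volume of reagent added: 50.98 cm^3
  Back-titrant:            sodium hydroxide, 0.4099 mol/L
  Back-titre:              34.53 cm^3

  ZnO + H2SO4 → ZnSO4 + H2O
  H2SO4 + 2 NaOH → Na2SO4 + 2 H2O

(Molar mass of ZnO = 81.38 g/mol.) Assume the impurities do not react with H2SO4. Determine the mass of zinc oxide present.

n(H2SO4) added = 0.05098 × 1.053 = 0.05368 mol
n(NaOH) used in back-titration = 0.03453 × 0.4099 = 0.01415 mol
From the 1:2 ratio, n(H2SO4) left over = 1/2 × 0.01415 = 7.077 × 10^-3 mol
n(H2SO4) consumed by analyte = 0.05368 − 7.077 × 10^-3 = 0.04661 mol
n(ZnO) = 0.04661 mol (1:1 ratio)
mass of ZnO = 0.04661 × 81.38 = 3.793 g

3.793 g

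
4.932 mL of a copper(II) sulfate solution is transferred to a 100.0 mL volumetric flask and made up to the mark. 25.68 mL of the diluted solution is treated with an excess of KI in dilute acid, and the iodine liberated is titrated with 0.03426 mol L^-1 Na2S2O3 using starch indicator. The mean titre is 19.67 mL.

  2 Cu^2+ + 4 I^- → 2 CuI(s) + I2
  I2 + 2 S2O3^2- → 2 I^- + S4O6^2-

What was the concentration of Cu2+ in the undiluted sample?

n(S2O3^2-) = 0.01967 × 0.03426 = 6.739 × 10^-4 mol
n(I2) = n(S2O3^2-)/2 = 3.369 × 10^-4 mol
From the 2:1 ratio, n(Cu2+) in the aliquot = 2/1 × 3.369 × 10^-4 = 6.739 × 10^-4 mol
[Cu2+]_dilute = 6.739 × 10^-4 / 0.02568 = 0.02624 mol/L
[Cu2+]_original = 0.02624 × 100.0/4.932 = 0.5321 mol/L

0.5321 mol/L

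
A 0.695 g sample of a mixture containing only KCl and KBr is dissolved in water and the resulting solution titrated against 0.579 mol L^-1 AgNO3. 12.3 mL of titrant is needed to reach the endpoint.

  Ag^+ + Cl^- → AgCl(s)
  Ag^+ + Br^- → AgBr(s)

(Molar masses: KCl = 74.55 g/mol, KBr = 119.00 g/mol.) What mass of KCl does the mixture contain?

n(AgNO3) = 0.0123 × 0.579 = 7.12 × 10^-3 mol
Let x = n(KCl), y = n(KBr).
Titrant: 1x + 1y = 7.12 × 10^-3;  mass: 74.55x + 119.00y = 0.695
Solving, x = 3.43 × 10^-3 mol, y = 3.69 × 10^-3 mol
mass of KCl = 3.43 × 10^-3 × 74.55 = 0.256 g

0.256 g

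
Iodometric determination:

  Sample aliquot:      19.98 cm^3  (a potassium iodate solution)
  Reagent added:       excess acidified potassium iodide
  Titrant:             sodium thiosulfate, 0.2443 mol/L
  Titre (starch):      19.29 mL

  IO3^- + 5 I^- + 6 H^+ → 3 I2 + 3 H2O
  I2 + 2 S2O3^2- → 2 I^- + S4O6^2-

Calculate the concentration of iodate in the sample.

n(S2O3^2-) = 0.01929 × 0.2443 = 4.713 × 10^-3 mol
n(I2) = n(S2O3^2-)/2 = 2.356 × 10^-3 mol
From the 1:3 ratio, n(IO3^-) in the aliquot = 1/3 × 2.356 × 10^-3 = 7.854 × 10^-4 mol
[IO3^-] = 7.854 × 10^-4 / 0.01998 = 0.03931 mol/L

0.03931 mol/L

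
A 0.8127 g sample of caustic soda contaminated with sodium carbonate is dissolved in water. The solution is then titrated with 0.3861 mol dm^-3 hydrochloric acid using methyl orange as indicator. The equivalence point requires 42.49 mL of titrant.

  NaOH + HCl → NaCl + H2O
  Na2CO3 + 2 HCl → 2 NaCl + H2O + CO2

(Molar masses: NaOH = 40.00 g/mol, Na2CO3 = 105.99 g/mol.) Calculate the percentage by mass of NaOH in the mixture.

21.48 %

n(HCl) = 0.04249 × 0.3861 = 0.01641 mol
Let x = n(NaOH), y = n(Na2CO3).
Titrant: 1x + 2y = 0.01641;  mass: 40.00x + 105.99y = 0.8127
Solving, x = 4.363 × 10^-3 mol, y = 6.021 × 10^-3 mol
mass of NaOH = 4.363 × 10^-3 × 40.00 = 0.1745 g
% NaOH = 0.1745 / 0.8127 × 100 = 21.48 %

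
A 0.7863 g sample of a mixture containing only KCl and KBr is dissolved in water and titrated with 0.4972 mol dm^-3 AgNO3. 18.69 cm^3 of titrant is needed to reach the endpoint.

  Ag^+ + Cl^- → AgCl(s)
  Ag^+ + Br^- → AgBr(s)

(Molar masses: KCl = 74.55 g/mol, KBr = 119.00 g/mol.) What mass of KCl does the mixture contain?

n(AgNO3) = 0.01869 × 0.4972 = 9.293 × 10^-3 mol
Let x = n(KCl), y = n(KBr).
Titrant: 1x + 1y = 9.293 × 10^-3;  mass: 74.55x + 119.00y = 0.7863
Solving, x = 7.188 × 10^-3 mol, y = 2.104 × 10^-3 mol
mass of KCl = 7.188 × 10^-3 × 74.55 = 0.5359 g

0.5359 g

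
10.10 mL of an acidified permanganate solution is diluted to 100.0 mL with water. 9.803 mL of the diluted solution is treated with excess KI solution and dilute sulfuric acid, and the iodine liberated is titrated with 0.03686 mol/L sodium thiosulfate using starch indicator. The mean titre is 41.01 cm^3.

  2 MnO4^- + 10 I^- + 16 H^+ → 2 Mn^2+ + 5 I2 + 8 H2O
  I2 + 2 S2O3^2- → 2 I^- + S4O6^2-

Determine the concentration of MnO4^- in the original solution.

0.3053 mol/L

n(S2O3^2-) = 0.04101 × 0.03686 = 1.512 × 10^-3 mol
n(I2) = n(S2O3^2-)/2 = 7.558 × 10^-4 mol
From the 2:5 ratio, n(MnO4^-) in the aliquot = 2/5 × 7.558 × 10^-4 = 3.023 × 10^-4 mol
[MnO4^-]_dilute = 3.023 × 10^-4 / 0.009803 = 0.03084 mol/L
[MnO4^-]_original = 0.03084 × 100.0/10.10 = 0.3053 mol/L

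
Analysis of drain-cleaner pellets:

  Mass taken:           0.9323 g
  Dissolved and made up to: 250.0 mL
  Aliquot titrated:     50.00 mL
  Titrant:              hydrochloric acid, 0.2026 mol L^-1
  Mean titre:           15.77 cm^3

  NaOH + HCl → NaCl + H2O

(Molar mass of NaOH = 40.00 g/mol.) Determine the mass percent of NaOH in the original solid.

n(HCl) per titration = 0.01577 × 0.2026 = 3.195 × 10^-3 mol
n(NaOH) in each aliquot = 3.195 × 10^-3 mol (1:1 ratio)
n(NaOH) in the whole flask = 3.195 × 10^-3 × 250.0/50.00 = 0.01598 mol
mass of NaOH = 0.01598 × 40.00 = 0.6390 g
% NaOH = 0.6390 / 0.9323 × 100 = 68.54 %

68.54 %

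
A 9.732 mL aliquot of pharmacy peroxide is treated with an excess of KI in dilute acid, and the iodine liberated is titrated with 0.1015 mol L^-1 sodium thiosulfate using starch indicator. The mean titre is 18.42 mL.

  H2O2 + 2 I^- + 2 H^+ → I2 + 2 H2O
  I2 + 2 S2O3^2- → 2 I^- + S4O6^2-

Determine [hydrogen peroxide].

n(S2O3^2-) = 0.01842 × 0.1015 = 1.870 × 10^-3 mol
n(I2) = n(S2O3^2-)/2 = 9.348 × 10^-4 mol
n(H2O2) in the aliquot = 9.348 × 10^-4 mol (1:1 ratio)
[H2O2] = 9.348 × 10^-4 / 0.009732 = 0.09606 mol/L

0.09606 mol/L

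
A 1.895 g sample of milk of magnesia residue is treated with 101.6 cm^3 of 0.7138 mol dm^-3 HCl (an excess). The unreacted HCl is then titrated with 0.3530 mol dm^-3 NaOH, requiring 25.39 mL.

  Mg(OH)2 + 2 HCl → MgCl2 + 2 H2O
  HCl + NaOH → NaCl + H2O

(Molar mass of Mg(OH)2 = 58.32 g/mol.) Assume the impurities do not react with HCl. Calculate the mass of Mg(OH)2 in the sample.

1.853 g

n(HCl) added = 0.1016 × 0.7138 = 0.07252 mol
n(NaOH) used in back-titration = 0.02539 × 0.3530 = 8.963 × 10^-3 mol
n(HCl) left over = 8.963 × 10^-3 mol (1:1 ratio)
n(HCl) consumed by analyte = 0.07252 − 8.963 × 10^-3 = 0.06356 mol
From the 1:2 ratio, n(Mg(OH)2) = 1/2 × 0.06356 = 0.03178 mol
mass of Mg(OH)2 = 0.03178 × 58.32 = 1.853 g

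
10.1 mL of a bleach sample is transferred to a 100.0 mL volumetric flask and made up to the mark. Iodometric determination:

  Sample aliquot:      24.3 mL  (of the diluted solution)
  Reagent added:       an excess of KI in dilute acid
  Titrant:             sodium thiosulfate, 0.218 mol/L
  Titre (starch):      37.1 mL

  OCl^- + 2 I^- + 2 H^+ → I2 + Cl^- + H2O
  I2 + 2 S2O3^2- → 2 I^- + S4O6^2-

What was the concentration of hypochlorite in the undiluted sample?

1.65 mol/L

n(S2O3^2-) = 0.0371 × 0.218 = 8.09 × 10^-3 mol
n(I2) = n(S2O3^2-)/2 = 4.04 × 10^-3 mol
n(OCl^-) in the aliquot = 4.04 × 10^-3 mol (1:1 ratio)
[OCl^-]_dilute = 4.04 × 10^-3 / 0.0243 = 0.166 mol/L
[OCl^-]_original = 0.166 × 100.0/10.1 = 1.65 mol/L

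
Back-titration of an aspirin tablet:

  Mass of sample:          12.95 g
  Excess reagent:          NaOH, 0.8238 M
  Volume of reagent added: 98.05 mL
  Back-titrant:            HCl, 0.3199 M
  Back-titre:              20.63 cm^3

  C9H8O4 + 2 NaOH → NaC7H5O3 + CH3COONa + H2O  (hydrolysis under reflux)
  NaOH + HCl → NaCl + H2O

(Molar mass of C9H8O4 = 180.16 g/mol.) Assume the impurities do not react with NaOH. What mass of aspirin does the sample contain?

6.682 g

n(NaOH) added = 0.09805 × 0.8238 = 0.08077 mol
n(HCl) used in back-titration = 0.02063 × 0.3199 = 6.600 × 10^-3 mol
n(NaOH) left over = 6.600 × 10^-3 mol (1:1 ratio)
n(NaOH) consumed by analyte = 0.08077 − 6.600 × 10^-3 = 0.07417 mol
From the 1:2 ratio, n(C9H8O4) = 1/2 × 0.07417 = 0.03709 mol
mass of C9H8O4 = 0.03709 × 180.16 = 6.682 g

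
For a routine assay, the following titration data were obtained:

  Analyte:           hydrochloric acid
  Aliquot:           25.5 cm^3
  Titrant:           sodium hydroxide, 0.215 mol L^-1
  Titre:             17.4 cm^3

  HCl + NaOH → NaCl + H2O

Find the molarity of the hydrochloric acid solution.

n(NaOH) = 0.0174 L × 0.215 mol/L = 3.74 × 10^-3 mol
n(HCl) = 3.74 × 10^-3 mol (1:1 mole ratio)
[HCl] = 3.74 × 10^-3 mol / 0.0255 L = 0.147 mol/L

0.147 mol/L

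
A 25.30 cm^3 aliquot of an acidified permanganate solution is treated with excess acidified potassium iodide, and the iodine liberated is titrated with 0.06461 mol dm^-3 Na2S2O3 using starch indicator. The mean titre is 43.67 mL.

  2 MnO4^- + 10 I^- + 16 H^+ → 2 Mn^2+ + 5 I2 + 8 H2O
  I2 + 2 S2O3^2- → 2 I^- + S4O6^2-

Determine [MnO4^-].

0.02230 mol/L

n(S2O3^2-) = 0.04367 × 0.06461 = 2.822 × 10^-3 mol
n(I2) = n(S2O3^2-)/2 = 1.411 × 10^-3 mol
From the 2:5 ratio, n(MnO4^-) in the aliquot = 2/5 × 1.411 × 10^-3 = 5.643 × 10^-4 mol
[MnO4^-] = 5.643 × 10^-4 / 0.02530 = 0.02230 mol/L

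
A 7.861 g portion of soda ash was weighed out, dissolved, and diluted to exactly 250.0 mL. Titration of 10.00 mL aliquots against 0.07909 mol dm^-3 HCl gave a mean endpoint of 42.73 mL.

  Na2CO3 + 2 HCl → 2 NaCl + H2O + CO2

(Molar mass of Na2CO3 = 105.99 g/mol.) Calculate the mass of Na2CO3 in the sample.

4.477 g

n(HCl) per titration = 0.04273 × 0.07909 = 3.380 × 10^-3 mol
From the 1:2 ratio, n(Na2CO3) in each aliquot = 1/2 × 3.380 × 10^-3 = 1.690 × 10^-3 mol
n(Na2CO3) in the whole flask = 1.690 × 10^-3 × 250.0/10.00 = 0.04224 mol
mass of Na2CO3 = 0.04224 × 105.99 = 4.477 g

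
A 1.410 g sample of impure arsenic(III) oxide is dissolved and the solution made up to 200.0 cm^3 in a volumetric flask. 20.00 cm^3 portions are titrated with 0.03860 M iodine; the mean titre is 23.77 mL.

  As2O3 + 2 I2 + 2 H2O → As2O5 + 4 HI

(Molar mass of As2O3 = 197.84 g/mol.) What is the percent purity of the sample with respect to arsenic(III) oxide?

64.37 %

n(I2) per titration = 0.02377 × 0.03860 = 9.175 × 10^-4 mol
From the 1:2 ratio, n(As2O3) in each aliquot = 1/2 × 9.175 × 10^-4 = 4.588 × 10^-4 mol
n(As2O3) in the whole flask = 4.588 × 10^-4 × 200.0/20.00 = 4.588 × 10^-3 mol
mass of As2O3 = 4.588 × 10^-3 × 197.84 = 0.9076 g
% As2O3 = 0.9076 / 1.410 × 100 = 64.37 %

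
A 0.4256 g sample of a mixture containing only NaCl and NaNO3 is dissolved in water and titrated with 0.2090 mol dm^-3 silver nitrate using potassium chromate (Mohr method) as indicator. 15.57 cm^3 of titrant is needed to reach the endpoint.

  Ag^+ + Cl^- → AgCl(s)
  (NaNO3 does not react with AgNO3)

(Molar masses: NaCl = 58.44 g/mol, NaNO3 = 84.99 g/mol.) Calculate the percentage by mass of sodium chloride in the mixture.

n(AgNO3) = 0.01557 × 0.2090 = 3.254 × 10^-3 mol
Let x = n(NaCl), y = n(NaNO3).
Titrant: 1x = 3.254 × 10^-3;  mass: 58.44x + 84.99y = 0.4256
Solving, x = 3.254 × 10^-3 mol, y = 2.770 × 10^-3 mol
mass of NaCl = 3.254 × 10^-3 × 58.44 = 0.1902 g
% NaCl = 0.1902 / 0.4256 × 100 = 44.68 %

44.68 %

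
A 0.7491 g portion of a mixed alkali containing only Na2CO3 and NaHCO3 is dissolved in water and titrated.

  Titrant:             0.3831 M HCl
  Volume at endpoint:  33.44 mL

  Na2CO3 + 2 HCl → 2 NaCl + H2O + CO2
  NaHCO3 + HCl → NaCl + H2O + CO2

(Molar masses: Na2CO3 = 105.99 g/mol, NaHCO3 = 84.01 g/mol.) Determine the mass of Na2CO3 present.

0.5590 g

n(HCl) = 0.03344 × 0.3831 = 0.01281 mol
Let x = n(Na2CO3), y = n(NaHCO3).
Titrant: 2x + 1y = 0.01281;  mass: 105.99x + 84.01y = 0.7491
Solving, x = 5.274 × 10^-3 mol, y = 2.263 × 10^-3 mol
mass of Na2CO3 = 5.274 × 10^-3 × 105.99 = 0.5590 g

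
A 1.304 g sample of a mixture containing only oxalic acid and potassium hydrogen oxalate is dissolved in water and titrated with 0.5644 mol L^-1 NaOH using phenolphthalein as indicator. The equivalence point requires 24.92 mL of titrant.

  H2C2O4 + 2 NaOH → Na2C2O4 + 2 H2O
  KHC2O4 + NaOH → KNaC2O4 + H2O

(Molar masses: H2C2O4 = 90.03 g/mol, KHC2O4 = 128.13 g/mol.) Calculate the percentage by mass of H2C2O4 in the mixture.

20.69 %

n(NaOH) = 0.02492 × 0.5644 = 0.01406 mol
Let x = n(H2C2O4), y = n(KHC2O4).
Titrant: 2x + 1y = 0.01406;  mass: 90.03x + 128.13y = 1.304
Solving, x = 2.997 × 10^-3 mol, y = 8.072 × 10^-3 mol
mass of H2C2O4 = 2.997 × 10^-3 × 90.03 = 0.2698 g
% H2C2O4 = 0.2698 / 1.304 × 100 = 20.69 %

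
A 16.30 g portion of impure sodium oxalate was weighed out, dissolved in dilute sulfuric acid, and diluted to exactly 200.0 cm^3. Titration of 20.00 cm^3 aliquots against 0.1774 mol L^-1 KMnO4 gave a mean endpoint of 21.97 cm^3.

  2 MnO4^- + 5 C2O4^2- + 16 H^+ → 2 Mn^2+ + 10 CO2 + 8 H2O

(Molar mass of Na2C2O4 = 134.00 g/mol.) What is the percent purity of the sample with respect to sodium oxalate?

n(KMnO4) per titration = 0.02197 × 0.1774 = 3.897 × 10^-3 mol
From the 5:2 ratio, n(Na2C2O4) in each aliquot = 5/2 × 3.897 × 10^-3 = 9.744 × 10^-3 mol
n(Na2C2O4) in the whole flask = 9.744 × 10^-3 × 200.0/20.00 = 0.09744 mol
mass of Na2C2O4 = 0.09744 × 134.00 = 13.06 g
% Na2C2O4 = 13.06 / 16.30 × 100 = 80.10 %

80.10 %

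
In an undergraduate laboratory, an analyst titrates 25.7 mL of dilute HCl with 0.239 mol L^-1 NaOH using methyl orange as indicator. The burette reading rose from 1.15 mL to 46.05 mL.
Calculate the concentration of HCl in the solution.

0.418 mol/L

HCl + NaOH → NaCl + H2O
n(NaOH) = 0.0449 L × 0.239 mol/L = 0.0107 mol
n(HCl) = 0.0107 mol (1:1 mole ratio)
[HCl] = 0.0107 mol / 0.0257 L = 0.418 mol/L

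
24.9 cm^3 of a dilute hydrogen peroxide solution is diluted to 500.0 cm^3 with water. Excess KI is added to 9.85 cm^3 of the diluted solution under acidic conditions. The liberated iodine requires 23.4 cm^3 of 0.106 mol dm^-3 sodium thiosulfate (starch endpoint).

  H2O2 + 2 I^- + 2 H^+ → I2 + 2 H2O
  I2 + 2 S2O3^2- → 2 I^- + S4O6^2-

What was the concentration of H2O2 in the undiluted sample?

n(S2O3^2-) = 0.0234 × 0.106 = 2.48 × 10^-3 mol
n(I2) = n(S2O3^2-)/2 = 1.24 × 10^-3 mol
n(H2O2) in the aliquot = 1.24 × 10^-3 mol (1:1 ratio)
[H2O2]_dilute = 1.24 × 10^-3 / 0.00985 = 0.126 mol/L
[H2O2]_original = 0.126 × 500.0/24.9 = 2.53 mol/L

2.53 mol/L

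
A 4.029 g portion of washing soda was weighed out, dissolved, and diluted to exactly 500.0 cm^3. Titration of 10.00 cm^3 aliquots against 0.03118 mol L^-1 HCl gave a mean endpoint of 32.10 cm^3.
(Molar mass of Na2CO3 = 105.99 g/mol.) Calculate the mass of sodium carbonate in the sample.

Na2CO3 + 2 HCl → 2 NaCl + H2O + CO2
n(HCl) per titration = 0.03210 × 0.03118 = 1.001 × 10^-3 mol
From the 1:2 ratio, n(Na2CO3) in each aliquot = 1/2 × 1.001 × 10^-3 = 5.004 × 10^-4 mol
n(Na2CO3) in the whole flask = 5.004 × 10^-4 × 500.0/10.00 = 0.02502 mol
mass of Na2CO3 = 0.02502 × 105.99 = 2.652 g

2.652 g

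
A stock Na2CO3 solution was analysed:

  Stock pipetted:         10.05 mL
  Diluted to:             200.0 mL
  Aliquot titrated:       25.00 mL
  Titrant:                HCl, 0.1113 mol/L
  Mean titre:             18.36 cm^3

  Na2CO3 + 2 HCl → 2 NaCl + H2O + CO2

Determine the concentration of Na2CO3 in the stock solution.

n(HCl) = 0.01836 × 0.1113 = 2.043 × 10^-3 mol
From the 1:2 ratio, n(Na2CO3) in the aliquot = 1/2 × 2.043 × 10^-3 = 1.022 × 10^-3 mol
[Na2CO3]_dilute = 1.022 × 10^-3 / 0.02500 = 0.04087 mol/L
Dilution factor = 200.0 / 10.05 = 19.90
[Na2CO3]_stock = 0.04087 × 19.90 = 0.8133 mol/L

0.8133 mol/L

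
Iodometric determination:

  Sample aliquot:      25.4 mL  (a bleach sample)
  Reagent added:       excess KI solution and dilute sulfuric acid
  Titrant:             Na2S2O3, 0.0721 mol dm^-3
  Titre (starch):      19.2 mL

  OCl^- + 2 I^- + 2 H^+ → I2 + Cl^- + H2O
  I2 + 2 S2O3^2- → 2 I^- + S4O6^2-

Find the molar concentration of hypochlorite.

0.0273 mol/L

n(S2O3^2-) = 0.0192 × 0.0721 = 1.38 × 10^-3 mol
n(I2) = n(S2O3^2-)/2 = 6.92 × 10^-4 mol
n(OCl^-) in the aliquot = 6.92 × 10^-4 mol (1:1 ratio)
[OCl^-] = 6.92 × 10^-4 / 0.0254 = 0.0273 mol/L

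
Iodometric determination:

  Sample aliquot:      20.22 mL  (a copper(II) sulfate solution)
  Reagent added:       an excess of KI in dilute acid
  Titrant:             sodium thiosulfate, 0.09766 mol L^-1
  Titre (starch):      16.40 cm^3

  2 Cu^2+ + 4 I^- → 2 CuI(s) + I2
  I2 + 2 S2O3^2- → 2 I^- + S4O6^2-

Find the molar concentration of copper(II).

n(S2O3^2-) = 0.01640 × 0.09766 = 1.602 × 10^-3 mol
n(I2) = n(S2O3^2-)/2 = 8.008 × 10^-4 mol
From the 2:1 ratio, n(Cu2+) in the aliquot = 2/1 × 8.008 × 10^-4 = 1.602 × 10^-3 mol
[Cu2+] = 1.602 × 10^-3 / 0.02022 = 0.07921 mol/L

0.07921 mol/L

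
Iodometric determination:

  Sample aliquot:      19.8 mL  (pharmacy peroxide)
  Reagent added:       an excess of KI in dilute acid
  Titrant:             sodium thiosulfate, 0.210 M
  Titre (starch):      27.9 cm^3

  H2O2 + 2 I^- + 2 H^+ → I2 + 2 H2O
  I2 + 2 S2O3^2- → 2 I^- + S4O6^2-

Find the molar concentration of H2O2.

n(S2O3^2-) = 0.0279 × 0.210 = 5.86 × 10^-3 mol
n(I2) = n(S2O3^2-)/2 = 2.93 × 10^-3 mol
n(H2O2) in the aliquot = 2.93 × 10^-3 mol (1:1 ratio)
[H2O2] = 2.93 × 10^-3 / 0.0198 = 0.148 mol/L

0.148 M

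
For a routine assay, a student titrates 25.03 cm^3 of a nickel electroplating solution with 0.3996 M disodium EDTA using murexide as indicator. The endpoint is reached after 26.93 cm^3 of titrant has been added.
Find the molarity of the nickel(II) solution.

0.4299 M

Ni^2+ + EDTA^4- → [Ni(EDTA)]^2-
n(EDTA) = 0.02693 L × 0.3996 mol/L = 0.01076 mol
n(Ni2+) = 0.01076 mol (1:1 mole ratio)
[Ni2+] = 0.01076 mol / 0.02503 L = 0.4299 mol/L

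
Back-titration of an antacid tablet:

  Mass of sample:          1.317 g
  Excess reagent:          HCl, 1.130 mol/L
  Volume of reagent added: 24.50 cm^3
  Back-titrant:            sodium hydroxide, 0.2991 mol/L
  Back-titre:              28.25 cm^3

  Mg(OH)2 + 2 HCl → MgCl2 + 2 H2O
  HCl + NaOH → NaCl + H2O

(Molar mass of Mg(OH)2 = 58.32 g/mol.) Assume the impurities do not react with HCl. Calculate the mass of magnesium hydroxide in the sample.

0.5609 g

n(HCl) added = 0.02450 × 1.130 = 0.02768 mol
n(NaOH) used in back-titration = 0.02825 × 0.2991 = 8.450 × 10^-3 mol
n(HCl) left over = 8.450 × 10^-3 mol (1:1 ratio)
n(HCl) consumed by analyte = 0.02768 − 8.450 × 10^-3 = 0.01924 mol
From the 1:2 ratio, n(Mg(OH)2) = 1/2 × 0.01924 = 9.618 × 10^-3 mol
mass of Mg(OH)2 = 9.618 × 10^-3 × 58.32 = 0.5609 g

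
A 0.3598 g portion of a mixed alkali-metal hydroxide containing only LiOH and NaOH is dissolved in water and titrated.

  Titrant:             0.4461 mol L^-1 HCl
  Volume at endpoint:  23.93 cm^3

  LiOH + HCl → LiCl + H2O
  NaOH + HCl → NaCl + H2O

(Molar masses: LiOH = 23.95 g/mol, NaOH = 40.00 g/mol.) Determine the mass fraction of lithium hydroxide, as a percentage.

n(HCl) = 0.02393 × 0.4461 = 0.01068 mol
Let x = n(LiOH), y = n(NaOH).
Titrant: 1x + 1y = 0.01068;  mass: 23.95x + 40.00y = 0.3598
Solving, x = 4.187 × 10^-3 mol, y = 6.488 × 10^-3 mol
mass of LiOH = 4.187 × 10^-3 × 23.95 = 0.1003 g
% LiOH = 0.1003 / 0.3598 × 100 = 27.87 %

27.87 %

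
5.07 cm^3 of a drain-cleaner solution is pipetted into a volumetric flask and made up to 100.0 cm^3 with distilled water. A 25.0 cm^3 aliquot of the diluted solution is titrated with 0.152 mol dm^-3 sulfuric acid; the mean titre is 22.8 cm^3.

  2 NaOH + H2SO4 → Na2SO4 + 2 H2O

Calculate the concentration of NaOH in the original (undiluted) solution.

n(H2SO4) = 0.0228 × 0.152 = 3.47 × 10^-3 mol
From the 2:1 ratio, n(NaOH) in the aliquot = 2/1 × 3.47 × 10^-3 = 6.93 × 10^-3 mol
[NaOH]_dilute = 6.93 × 10^-3 / 0.0250 = 0.277 mol/L
Dilution factor = 100.0 / 5.07 = 19.72
[NaOH]_stock = 0.277 × 19.72 = 5.47 mol/L

5.47 mol/L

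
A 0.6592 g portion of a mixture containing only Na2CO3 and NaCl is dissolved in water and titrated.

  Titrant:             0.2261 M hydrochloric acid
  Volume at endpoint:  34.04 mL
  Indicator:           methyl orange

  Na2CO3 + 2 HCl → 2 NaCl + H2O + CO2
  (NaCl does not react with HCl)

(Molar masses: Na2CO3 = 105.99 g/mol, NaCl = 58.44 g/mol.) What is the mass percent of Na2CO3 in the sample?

61.87 %

n(HCl) = 0.03404 × 0.2261 = 7.696 × 10^-3 mol
Let x = n(Na2CO3), y = n(NaCl).
Titrant: 2x = 7.696 × 10^-3;  mass: 105.99x + 58.44y = 0.6592
Solving, x = 3.848 × 10^-3 mol, y = 4.301 × 10^-3 mol
mass of Na2CO3 = 3.848 × 10^-3 × 105.99 = 0.4079 g
% Na2CO3 = 0.4079 / 0.6592 × 100 = 61.87 %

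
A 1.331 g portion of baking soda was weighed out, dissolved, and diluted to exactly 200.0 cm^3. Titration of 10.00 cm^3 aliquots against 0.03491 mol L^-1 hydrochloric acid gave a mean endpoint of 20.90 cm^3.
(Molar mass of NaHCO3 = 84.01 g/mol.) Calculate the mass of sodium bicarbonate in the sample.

NaHCO3 + HCl → NaCl + H2O + CO2
n(HCl) per titration = 0.02090 × 0.03491 = 7.296 × 10^-4 mol
n(NaHCO3) in each aliquot = 7.296 × 10^-4 mol (1:1 ratio)
n(NaHCO3) in the whole flask = 7.296 × 10^-4 × 200.0/10.00 = 0.01459 mol
mass of NaHCO3 = 0.01459 × 84.01 = 1.226 g

1.226 g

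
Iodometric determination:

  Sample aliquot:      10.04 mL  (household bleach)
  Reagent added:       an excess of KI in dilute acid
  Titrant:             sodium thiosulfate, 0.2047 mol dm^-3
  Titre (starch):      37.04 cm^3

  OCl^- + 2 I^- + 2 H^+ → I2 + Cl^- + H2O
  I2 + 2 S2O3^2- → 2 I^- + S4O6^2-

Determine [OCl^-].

0.3776 mol/L

n(S2O3^2-) = 0.03704 × 0.2047 = 7.582 × 10^-3 mol
n(I2) = n(S2O3^2-)/2 = 3.791 × 10^-3 mol
n(OCl^-) in the aliquot = 3.791 × 10^-3 mol (1:1 ratio)
[OCl^-] = 3.791 × 10^-3 / 0.01004 = 0.3776 mol/L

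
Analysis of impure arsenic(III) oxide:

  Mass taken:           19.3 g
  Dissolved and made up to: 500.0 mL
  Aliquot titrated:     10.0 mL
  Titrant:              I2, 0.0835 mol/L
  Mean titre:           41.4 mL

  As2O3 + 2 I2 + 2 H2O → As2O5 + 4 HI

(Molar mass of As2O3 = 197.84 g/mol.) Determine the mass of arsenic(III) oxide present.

n(I2) per titration = 0.0414 × 0.0835 = 3.46 × 10^-3 mol
From the 1:2 ratio, n(As2O3) in each aliquot = 1/2 × 3.46 × 10^-3 = 1.73 × 10^-3 mol
n(As2O3) in the whole flask = 1.73 × 10^-3 × 500.0/10.0 = 0.0864 mol
mass of As2O3 = 0.0864 × 197.84 = 17.1 g

17.1 g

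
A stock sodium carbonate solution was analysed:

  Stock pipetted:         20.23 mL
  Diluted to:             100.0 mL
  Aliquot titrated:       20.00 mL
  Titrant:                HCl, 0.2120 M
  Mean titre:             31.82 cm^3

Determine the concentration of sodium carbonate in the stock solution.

0.8336 M

Na2CO3 + 2 HCl → 2 NaCl + H2O + CO2
n(HCl) = 0.03182 × 0.2120 = 6.746 × 10^-3 mol
From the 1:2 ratio, n(Na2CO3) in the aliquot = 1/2 × 6.746 × 10^-3 = 3.373 × 10^-3 mol
[Na2CO3]_dilute = 3.373 × 10^-3 / 0.02000 = 0.1686 mol/L
Dilution factor = 100.0 / 20.23 = 4.943
[Na2CO3]_stock = 0.1686 × 4.943 = 0.8336 mol/L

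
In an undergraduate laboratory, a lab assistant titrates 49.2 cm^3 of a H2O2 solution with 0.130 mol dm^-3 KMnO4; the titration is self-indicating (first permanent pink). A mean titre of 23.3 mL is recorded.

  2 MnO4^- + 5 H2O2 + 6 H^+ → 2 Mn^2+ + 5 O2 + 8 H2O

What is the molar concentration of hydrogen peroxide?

0.154 mol/L

n(KMnO4) = 0.0233 L × 0.130 mol/L = 3.03 × 10^-3 mol
From the 5:2 mole ratio, n(H2O2) = 5/2 × 3.03 × 10^-3 = 7.57 × 10^-3 mol
[H2O2] = 7.57 × 10^-3 mol / 0.0492 L = 0.154 mol/L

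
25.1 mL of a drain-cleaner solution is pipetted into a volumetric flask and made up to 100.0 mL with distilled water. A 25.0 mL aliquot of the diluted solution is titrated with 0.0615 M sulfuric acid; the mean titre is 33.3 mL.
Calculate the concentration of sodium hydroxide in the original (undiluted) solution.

2 NaOH + H2SO4 → Na2SO4 + 2 H2O
n(H2SO4) = 0.0333 × 0.0615 = 2.05 × 10^-3 mol
From the 2:1 ratio, n(NaOH) in the aliquot = 2/1 × 2.05 × 10^-3 = 4.10 × 10^-3 mol
[NaOH]_dilute = 4.10 × 10^-3 / 0.0250 = 0.164 mol/L
Dilution factor = 100.0 / 25.1 = 3.984
[NaOH]_stock = 0.164 × 3.984 = 0.653 mol/L

0.653 M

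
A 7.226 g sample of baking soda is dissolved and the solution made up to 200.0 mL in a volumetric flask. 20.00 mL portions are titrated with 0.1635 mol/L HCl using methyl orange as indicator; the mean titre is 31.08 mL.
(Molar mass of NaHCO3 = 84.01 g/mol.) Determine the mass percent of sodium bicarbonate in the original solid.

NaHCO3 + HCl → NaCl + H2O + CO2
n(HCl) per titration = 0.03108 × 0.1635 = 5.082 × 10^-3 mol
n(NaHCO3) in each aliquot = 5.082 × 10^-3 mol (1:1 ratio)
n(NaHCO3) in the whole flask = 5.082 × 10^-3 × 200.0/20.00 = 0.05082 mol
mass of NaHCO3 = 0.05082 × 84.01 = 4.269 g
% NaHCO3 = 4.269 / 7.226 × 100 = 59.08 %

59.08 %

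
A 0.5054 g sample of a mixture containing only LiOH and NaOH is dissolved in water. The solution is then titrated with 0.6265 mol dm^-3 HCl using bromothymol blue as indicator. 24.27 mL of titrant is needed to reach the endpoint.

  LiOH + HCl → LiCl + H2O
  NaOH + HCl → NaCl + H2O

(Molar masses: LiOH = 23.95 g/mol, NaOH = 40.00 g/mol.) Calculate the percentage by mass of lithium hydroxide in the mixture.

30.35 %

n(HCl) = 0.02427 × 0.6265 = 0.01521 mol
Let x = n(LiOH), y = n(NaOH).
Titrant: 1x + 1y = 0.01521;  mass: 23.95x + 40.00y = 0.5054
Solving, x = 6.405 × 10^-3 mol, y = 8.800 × 10^-3 mol
mass of LiOH = 6.405 × 10^-3 × 23.95 = 0.1534 g
% LiOH = 0.1534 / 0.5054 × 100 = 30.35 %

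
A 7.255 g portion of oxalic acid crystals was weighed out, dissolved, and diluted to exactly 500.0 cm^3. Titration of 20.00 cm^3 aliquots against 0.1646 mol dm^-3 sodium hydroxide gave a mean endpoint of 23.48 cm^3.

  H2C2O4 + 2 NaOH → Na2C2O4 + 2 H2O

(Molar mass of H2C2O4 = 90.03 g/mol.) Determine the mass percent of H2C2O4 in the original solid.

n(NaOH) per titration = 0.02348 × 0.1646 = 3.865 × 10^-3 mol
From the 1:2 ratio, n(H2C2O4) in each aliquot = 1/2 × 3.865 × 10^-3 = 1.932 × 10^-3 mol
n(H2C2O4) in the whole flask = 1.932 × 10^-3 × 500.0/20.00 = 0.04831 mol
mass of H2C2O4 = 0.04831 × 90.03 = 4.349 g
% H2C2O4 = 4.349 / 7.255 × 100 = 59.95 %

59.95 %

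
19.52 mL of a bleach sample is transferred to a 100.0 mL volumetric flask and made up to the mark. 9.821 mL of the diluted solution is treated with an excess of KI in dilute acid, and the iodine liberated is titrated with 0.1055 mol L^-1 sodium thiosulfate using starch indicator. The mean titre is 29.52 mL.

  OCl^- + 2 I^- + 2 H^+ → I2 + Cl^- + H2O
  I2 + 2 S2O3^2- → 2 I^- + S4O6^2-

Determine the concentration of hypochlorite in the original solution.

0.8123 mol/L

n(S2O3^2-) = 0.02952 × 0.1055 = 3.114 × 10^-3 mol
n(I2) = n(S2O3^2-)/2 = 1.557 × 10^-3 mol
n(OCl^-) in the aliquot = 1.557 × 10^-3 mol (1:1 ratio)
[OCl^-]_dilute = 1.557 × 10^-3 / 0.009821 = 0.1586 mol/L
[OCl^-]_original = 0.1586 × 100.0/19.52 = 0.8123 mol/L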